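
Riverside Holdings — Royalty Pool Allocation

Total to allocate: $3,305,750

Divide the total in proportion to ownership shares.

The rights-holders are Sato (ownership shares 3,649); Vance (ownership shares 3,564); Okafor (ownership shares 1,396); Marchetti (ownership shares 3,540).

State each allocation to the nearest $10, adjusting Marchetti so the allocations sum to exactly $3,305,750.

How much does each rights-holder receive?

Ownership shares total: 12,149.
Pro-rata amounts: Sato 3,649/12,149 × $3,305,750 = 992,895.03; Vance 3,564/12,149 × $3,305,750 = 969,766.48; Okafor 1,396/12,149 × $3,305,750 = 379,852.42; Marchetti 3,540/12,149 × $3,305,750 = 963,236.07.
After rounding ($10): Sato $992,900; Vance $969,770; Okafor $379,850; Marchetti $963,240. Sum = $3,305,760.
Difference $3,305,750 − $3,305,760 = −$10 applied to Marchetti: Marchetti becomes $963,230.

Sato: $992,900 · Vance: $969,770 · Okafor: $379,850 · Marchetti: $963,230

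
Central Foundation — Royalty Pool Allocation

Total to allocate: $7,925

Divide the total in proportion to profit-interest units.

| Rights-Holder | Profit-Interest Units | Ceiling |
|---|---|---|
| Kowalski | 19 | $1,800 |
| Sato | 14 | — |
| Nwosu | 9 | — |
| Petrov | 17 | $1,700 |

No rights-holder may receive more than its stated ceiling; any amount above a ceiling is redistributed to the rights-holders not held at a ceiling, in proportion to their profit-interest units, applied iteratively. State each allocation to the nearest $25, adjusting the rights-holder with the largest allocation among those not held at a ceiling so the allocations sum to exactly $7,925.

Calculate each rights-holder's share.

Sum of profit-interest units: 59.
Unconstrained shares: Kowalski 2,552.12; Sato 1,880.51; Nwosu 1,208.90; Petrov 2,283.47.
Capped: Kowalski ($1,800), Petrov ($1,700); residual $4,425 reallocated over remaining profit-interest units 23.
Redistributed shares: Sato 2,693.48 → $2,700; Nwosu 1,731.52 → $1,725.

Kowalski: $1,800; Sato: $2,700; Nwosu: $1,725; Petrov: $1,700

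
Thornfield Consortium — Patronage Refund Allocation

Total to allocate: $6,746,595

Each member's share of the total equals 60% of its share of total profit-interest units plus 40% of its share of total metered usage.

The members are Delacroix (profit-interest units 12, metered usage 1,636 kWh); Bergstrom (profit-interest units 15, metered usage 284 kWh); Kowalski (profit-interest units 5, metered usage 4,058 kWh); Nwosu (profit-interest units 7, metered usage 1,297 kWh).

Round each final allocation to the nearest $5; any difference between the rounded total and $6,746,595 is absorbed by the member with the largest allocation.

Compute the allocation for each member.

Profit-interest units total 39; metered usage total 7,275.
Blended shares (60% profit-interest units + 40% metered usage): Delacroix 0.2746; Bergstrom 0.2464; Kowalski 0.3000; Nwosu 0.1790.
Proportional shares: Delacroix 1,852,394.20; Bergstrom 1,662,255.43; Kowalski 2,024,270.98; Nwosu 1,207,674.39.
After rounding ($5): Delacroix $1,852,395; Bergstrom $1,662,255; Kowalski $2,024,270; Nwosu $1,207,675. Sum = $6,746,595.
Sum already equals the total — no adjustment.

Delacroix: $1,852,395 · Bergstrom: $1,662,255 · Kowalski: $2,024,270 · Nwosu: $1,207,675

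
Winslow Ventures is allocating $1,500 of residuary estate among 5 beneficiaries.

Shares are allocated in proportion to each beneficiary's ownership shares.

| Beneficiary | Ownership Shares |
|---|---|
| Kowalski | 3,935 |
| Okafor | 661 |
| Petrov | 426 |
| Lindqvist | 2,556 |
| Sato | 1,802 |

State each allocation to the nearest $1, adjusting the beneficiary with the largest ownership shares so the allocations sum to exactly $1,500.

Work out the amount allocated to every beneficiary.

Ownership shares total: 3,935 + 661 + 426 + 2,556 + 1,802 = 9,380.
Unrounded shares: Kowalski 629.26; Okafor 105.70; Petrov 68.12; Lindqvist 408.74; Sato 288.17.
Rounded to nearest $1: Kowalski $629; Okafor $106; Petrov $68; Lindqvist $409; Sato $288. Sum = $1,500.
Sum already equals the total — no adjustment.

Kowalski: $629 | Okafor: $106 | Petrov: $68 | Lindqvist: $409 | Sato: $288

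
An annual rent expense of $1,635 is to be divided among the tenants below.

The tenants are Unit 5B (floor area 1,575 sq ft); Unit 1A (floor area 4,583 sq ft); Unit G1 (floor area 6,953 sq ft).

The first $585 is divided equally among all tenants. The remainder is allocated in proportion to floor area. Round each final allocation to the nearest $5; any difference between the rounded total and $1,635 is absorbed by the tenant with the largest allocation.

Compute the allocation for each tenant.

First tranche $585 split equally: $195 each.
Remainder $1,050 by floor area (total 13,111): Unit 5B 126.13 → $125; Unit 1A 367.03 → $365; Unit G1 556.83 → $555.
Rounding difference +$5 on remainder applied to Unit G1.
Totals: Unit 5B $195 + $125 = $320; Unit 1A $195 + $365 = $560; Unit G1 $195 + $560 = $755.

Unit 5B: $320; Unit 1A: $560; Unit G1: $755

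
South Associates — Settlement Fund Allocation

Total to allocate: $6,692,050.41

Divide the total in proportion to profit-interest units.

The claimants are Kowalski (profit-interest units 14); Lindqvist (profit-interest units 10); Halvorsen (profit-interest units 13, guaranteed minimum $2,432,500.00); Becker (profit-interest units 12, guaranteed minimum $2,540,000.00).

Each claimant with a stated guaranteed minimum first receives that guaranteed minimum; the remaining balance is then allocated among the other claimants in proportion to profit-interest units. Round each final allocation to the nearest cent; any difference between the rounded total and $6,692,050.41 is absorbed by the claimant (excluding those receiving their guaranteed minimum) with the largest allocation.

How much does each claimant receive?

Kowalski: $1,003,071.07; Lindqvist: $716,479.34; Halvorsen: $2,432,500.00; Becker: $2,540,000.00

Minimums first: Halvorsen $2,432,500.00; Becker $2,540,000.00. Remaining pool $1,719,550.41.
Remaining pool split over remaining profit-interest units 24: Kowalski 1,003,071.0725 → $1,003,071.07; Lindqvist 716,479.3375 → $716,479.34.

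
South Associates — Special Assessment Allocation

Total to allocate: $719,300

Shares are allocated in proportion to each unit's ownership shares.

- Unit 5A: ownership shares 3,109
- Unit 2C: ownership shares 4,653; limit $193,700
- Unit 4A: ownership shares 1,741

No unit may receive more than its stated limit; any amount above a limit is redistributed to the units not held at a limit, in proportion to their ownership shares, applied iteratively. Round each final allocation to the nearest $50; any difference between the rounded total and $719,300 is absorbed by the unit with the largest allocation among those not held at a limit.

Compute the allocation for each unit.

Ownership shares total: 9,503.
Proportional shares (ignoring caps): Unit 5A 235,326.08; Unit 2C 352,194.35; Unit 4A 131,779.57.
Held at cap: Unit 2C ($193,700); residual $525,600 reallocated over remaining ownership shares 4,850.
Remaining shares: Unit 5A 336,925.86 → $336,950; Unit 4A 188,674.14 → $188,650.

Unit 5A: $336,950 | Unit 2C: $193,700 | Unit 4A: $188,650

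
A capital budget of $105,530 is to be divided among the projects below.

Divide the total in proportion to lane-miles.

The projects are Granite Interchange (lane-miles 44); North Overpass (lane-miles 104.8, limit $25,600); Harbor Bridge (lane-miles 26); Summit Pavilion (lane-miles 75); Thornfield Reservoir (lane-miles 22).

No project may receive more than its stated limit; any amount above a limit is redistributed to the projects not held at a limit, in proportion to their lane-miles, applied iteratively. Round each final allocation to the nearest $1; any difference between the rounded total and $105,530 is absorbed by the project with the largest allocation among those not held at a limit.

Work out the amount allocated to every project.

Sum of lane-miles: 271.8.
Pro-rata shares before constraints: Granite Interchange 17,083.59; North Overpass 40,690.01; Harbor Bridge 10,094.85; Summit Pavilion 29,119.76; Thornfield Reservoir 8,541.80.
Capped: North Overpass ($25,600); remaining pool $79,930 reallocated over remaining lane-miles 167.
Remaining shares: Granite Interchange 21,059.40 → $21,059; Harbor Bridge 12,444.19 → $12,444; Summit Pavilion 35,896.71 → $35,897; Thornfield Reservoir 10,529.70 → $10,530.

Granite Interchange: $21,059; North Overpass: $25,600; Harbor Bridge: $12,444; Summit Pavilion: $35,897; Thornfield Reservoir: $10,530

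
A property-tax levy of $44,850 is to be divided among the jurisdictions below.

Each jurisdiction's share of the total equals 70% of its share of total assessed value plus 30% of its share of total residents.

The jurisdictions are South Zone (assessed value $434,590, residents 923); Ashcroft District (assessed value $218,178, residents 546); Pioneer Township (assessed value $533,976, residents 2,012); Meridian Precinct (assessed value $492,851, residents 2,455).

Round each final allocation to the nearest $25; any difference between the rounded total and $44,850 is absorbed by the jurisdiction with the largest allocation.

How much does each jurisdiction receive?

South Zone: $10,225 · Ashcroft District: $5,325 · Pioneer Township: $14,550 · Meridian Precinct: $14,750

Assessed value total 1,679,595; residents total 5,936.
Combined weights (70% assessed value + 30% residents): South Zone 0.2278; Ashcroft District 0.1185; Pioneer Township 0.3242; Meridian Precinct 0.3295.
Raw shares: South Zone 10,215.50; Ashcroft District 5,315.79; Pioneer Township 14,541.64; Meridian Precinct 14,777.07.
At nearest $25: South Zone $10,225; Ashcroft District $5,325; Pioneer Township $14,550; Meridian Precinct $14,775. Sum = $44,875.
Difference $44,850 − $44,875 = −$25 applied to largest allocation (Meridian Precinct): Meridian Precinct becomes $14,750.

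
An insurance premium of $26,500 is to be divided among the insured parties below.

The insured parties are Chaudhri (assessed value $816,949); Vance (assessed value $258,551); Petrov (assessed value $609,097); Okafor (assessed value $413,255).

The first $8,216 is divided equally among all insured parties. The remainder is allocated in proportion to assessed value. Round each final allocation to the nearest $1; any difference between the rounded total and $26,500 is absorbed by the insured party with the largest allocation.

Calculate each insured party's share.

Chaudhri: $9,174 | Vance: $4,307 | Petrov: $7,363 | Okafor: $5,656

Equal tier: $8,216 ÷ 4 = $2,054 apiece.
Remainder $18,284 by assessed value (total 2,097,852): Chaudhri 7,120.19 → $7,120; Vance 2,253.42 → $2,253; Petrov 5,308.63 → $5,309; Okafor 3,601.76 → $3,602.
Totals: Chaudhri $2,054 + $7,120 = $9,174; Vance $2,054 + $2,253 = $4,307; Petrov $2,054 + $5,309 = $7,363; Okafor $2,054 + $3,602 = $5,656.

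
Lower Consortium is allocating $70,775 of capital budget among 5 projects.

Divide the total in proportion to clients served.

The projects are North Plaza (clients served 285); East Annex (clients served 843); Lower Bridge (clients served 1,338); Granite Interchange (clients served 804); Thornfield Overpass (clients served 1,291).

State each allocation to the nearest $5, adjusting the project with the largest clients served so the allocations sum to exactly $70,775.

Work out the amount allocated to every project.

Combined clients served = 285 + 843 + 1,338 + 804 + 1,291 = 4,561.
Pro-rata amounts: North Plaza 4,422.47; East Annex 13,081.19; Lower Bridge 20,762.32; Granite Interchange 12,476.01; Thornfield Overpass 20,033.00.
At nearest $5: North Plaza $4,420; East Annex $13,080; Lower Bridge $20,760; Granite Interchange $12,475; Thornfield Overpass $20,035. Sum = $70,770.
Difference $70,775 − $70,770 = +$5 applied to largest clients served (Lower Bridge): Lower Bridge becomes $20,765.

North Plaza: $4,420; East Annex: $13,080; Lower Bridge: $20,765; Granite Interchange: $12,475; Thornfield Overpass: $20,035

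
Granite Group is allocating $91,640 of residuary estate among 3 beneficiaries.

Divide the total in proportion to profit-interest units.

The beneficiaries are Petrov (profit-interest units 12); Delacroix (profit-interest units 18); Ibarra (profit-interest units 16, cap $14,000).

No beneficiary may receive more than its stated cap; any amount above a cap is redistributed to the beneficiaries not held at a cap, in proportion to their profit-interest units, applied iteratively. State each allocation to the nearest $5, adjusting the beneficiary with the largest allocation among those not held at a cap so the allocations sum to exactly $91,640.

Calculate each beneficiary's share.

Petrov: $31,055; Delacroix: $46,585; Ibarra: $14,000

Sum of profit-interest units: 46.
Proportional shares (ignoring caps): Petrov 23,906.09; Delacroix 35,859.13; Ibarra 31,874.78.
Cap binds for Ibarra ($14,000); residual $77,640 reallocated over remaining profit-interest units 30.
Redistributed shares: Petrov 31,056.00 → $31,055; Delacroix 46,584.00 → $46,585.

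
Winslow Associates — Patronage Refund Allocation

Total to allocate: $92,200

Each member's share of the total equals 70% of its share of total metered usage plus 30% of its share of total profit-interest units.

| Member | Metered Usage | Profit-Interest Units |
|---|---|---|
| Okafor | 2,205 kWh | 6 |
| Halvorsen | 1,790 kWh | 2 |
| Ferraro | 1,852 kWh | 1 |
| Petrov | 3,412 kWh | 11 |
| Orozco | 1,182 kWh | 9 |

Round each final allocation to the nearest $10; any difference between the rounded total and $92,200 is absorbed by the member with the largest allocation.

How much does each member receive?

Okafor: $19,350 · Halvorsen: $12,970 · Ferraro: $12,400 · Petrov: $31,590 · Orozco: $15,890

Totals — metered usage 10,441, profit-interest units 29.
Composite weights (70% metered usage + 30% profit-interest units): Okafor 0.2099; Halvorsen 0.1407; Ferraro 0.1345; Petrov 0.3425; Orozco 0.1723.
Raw shares: Okafor 19,352.75; Halvorsen 12,972.29; Ferraro 12,401.75; Petrov 31,582.66; Orozco 15,890.55.
Rounded to nearest $10: Okafor $19,350; Halvorsen $12,970; Ferraro $12,400; Petrov $31,580; Orozco $15,890. Sum = $92,190.
Difference $92,200 − $92,190 = +$10 applied to largest allocation (Petrov): Petrov becomes $31,590.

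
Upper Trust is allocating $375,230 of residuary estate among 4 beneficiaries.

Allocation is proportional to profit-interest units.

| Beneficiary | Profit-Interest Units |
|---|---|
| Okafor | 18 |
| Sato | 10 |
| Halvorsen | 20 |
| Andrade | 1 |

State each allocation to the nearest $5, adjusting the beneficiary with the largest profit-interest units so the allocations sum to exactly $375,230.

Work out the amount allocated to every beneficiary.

Okafor: $137,840 | Sato: $76,580 | Halvorsen: $153,150 | Andrade: $7,660

Sum of profit-interest units: 18 + 10 + 20 + 1 = 49.
Raw shares: Okafor 137,839.59; Sato 76,577.55; Halvorsen 153,155.10; Andrade 7,657.76.
After rounding ($5): Okafor $137,840; Sato $76,580; Halvorsen $153,155; Andrade $7,660. Sum = $375,235.
Difference $375,230 − $375,235 = −$5 applied to largest profit-interest units (Halvorsen): Halvorsen becomes $153,150.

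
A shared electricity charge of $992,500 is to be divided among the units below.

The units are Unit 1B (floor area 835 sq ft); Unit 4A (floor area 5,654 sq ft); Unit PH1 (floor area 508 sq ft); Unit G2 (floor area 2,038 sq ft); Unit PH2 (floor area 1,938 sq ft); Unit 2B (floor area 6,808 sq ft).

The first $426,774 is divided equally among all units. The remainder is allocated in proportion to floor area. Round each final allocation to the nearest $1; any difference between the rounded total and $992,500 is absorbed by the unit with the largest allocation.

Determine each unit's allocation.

Equal tier: $426,774 ÷ 6 = $71,129 apiece.
Remainder $565,726 by floor area (total 17,781): Unit 1B 26,566.63 → $26,567; Unit 4A 179,889.48 → $179,889; Unit PH1 16,162.69 → $16,163; Unit G2 64,841.66 → $64,842; Unit PH2 61,660.03 → $61,660; Unit 2B 216,605.51 → $216,606.
Rounding difference −$1 on remainder applied to Unit 2B.
Totals: Unit 1B $71,129 + $26,567 = $97,696; Unit 4A $71,129 + $179,889 = $251,018; Unit PH1 $71,129 + $16,163 = $87,292; Unit G2 $71,129 + $64,842 = $135,971; Unit PH2 $71,129 + $61,660 = $132,789; Unit 2B $71,129 + $216,605 = $287,734.

Unit 1B: $97,696 · Unit 4A: $251,018 · Unit PH1: $87,292 · Unit G2: $135,971 · Unit PH2: $132,789 · Unit 2B: $287,734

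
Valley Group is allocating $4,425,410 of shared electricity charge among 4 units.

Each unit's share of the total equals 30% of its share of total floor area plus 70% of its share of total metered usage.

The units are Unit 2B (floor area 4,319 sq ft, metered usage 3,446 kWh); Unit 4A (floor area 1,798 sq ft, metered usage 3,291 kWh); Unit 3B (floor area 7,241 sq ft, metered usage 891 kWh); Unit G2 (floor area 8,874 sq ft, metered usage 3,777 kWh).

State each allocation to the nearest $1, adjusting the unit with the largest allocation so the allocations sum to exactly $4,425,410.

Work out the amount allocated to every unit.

Unit 2B: $1,193,907; Unit 4A: $1,001,261; Unit 3B: $674,419; Unit G2: $1,555,823

Floor area total 22,232; metered usage total 11,405.
Composite weights (30% floor area + 70% metered usage): Unit 2B 0.2698; Unit 4A 0.2263; Unit 3B 0.1524; Unit G2 0.3516.
Pro-rata amounts: Unit 2B 1,193,907.39; Unit 4A 1,001,260.87; Unit 3B 674,419.42; Unit G2 1,555,822.32.
After rounding ($1): Unit 2B $1,193,907; Unit 4A $1,001,261; Unit 3B $674,419; Unit G2 $1,555,822. Sum = $4,425,409.
Difference $4,425,410 − $4,425,409 = +$1 applied to largest allocation (Unit G2): Unit G2 becomes $1,555,823.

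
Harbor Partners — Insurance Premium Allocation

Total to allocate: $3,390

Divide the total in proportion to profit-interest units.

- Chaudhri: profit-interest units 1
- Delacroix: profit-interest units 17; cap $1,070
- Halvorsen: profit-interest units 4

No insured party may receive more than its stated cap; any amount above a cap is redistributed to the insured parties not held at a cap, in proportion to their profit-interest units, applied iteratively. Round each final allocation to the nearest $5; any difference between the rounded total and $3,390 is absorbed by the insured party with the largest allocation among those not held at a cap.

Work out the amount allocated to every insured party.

Sum of profit-interest units: 22.
Proportional shares (ignoring caps): Chaudhri 154.09; Delacroix 2,619.55; Halvorsen 616.36.
Held at cap: Delacroix ($1,070); residual $2,320 reallocated over remaining profit-interest units 5.
Remaining shares: Chaudhri 464.00 → $465; Halvorsen 1,856.00 → $1,855.

Chaudhri: $465 · Delacroix: $1,070 · Halvorsen: $1,855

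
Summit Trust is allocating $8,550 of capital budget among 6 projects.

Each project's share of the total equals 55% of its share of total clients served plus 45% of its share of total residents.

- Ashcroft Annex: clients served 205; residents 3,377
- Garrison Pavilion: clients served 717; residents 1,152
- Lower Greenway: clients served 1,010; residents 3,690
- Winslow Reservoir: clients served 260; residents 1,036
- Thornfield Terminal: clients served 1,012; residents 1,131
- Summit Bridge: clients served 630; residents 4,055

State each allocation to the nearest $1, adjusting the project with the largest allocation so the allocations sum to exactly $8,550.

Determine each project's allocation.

Ashcroft Annex: $1,151 · Garrison Pavilion: $1,186 · Lower Greenway: $2,222 · Winslow Reservoir: $595 · Thornfield Terminal: $1,543 · Summit Bridge: $1,853

Clients served total 3,834; residents total 14,441.
Blended shares (55% clients served + 45% residents): Ashcroft Annex 0.1346; Garrison Pavilion 0.1388; Lower Greenway 0.2599; Winslow Reservoir 0.0696; Thornfield Terminal 0.1804; Summit Bridge 0.2167.
Pro-rata amounts: Ashcroft Annex 1,151.17; Garrison Pavilion 1,186.35; Lower Greenway 2,221.91; Winslow Reservoir 594.92; Thornfield Terminal 1,542.58; Summit Bridge 1,853.08.
After rounding ($1): Ashcroft Annex $1,151; Garrison Pavilion $1,186; Lower Greenway $2,222; Winslow Reservoir $595; Thornfield Terminal $1,543; Summit Bridge $1,853. Sum = $8,550.
No rounding difference to absorb.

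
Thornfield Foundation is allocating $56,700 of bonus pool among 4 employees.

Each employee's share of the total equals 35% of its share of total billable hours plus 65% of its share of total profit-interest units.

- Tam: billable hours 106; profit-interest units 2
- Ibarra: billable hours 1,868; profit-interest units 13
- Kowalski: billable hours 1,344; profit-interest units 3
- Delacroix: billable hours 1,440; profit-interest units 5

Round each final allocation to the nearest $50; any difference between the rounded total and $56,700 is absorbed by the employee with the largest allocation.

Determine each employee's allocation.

Billable hours total 4,758; profit-interest units total 23.
Combined weights (35% billable hours + 65% profit-interest units): Tam 0.0643; Ibarra 0.5048; Kowalski 0.1836; Delacroix 0.2472.
Unrounded shares: Tam 3,646.89; Ibarra 28,622.27; Kowalski 10,412.82; Delacroix 14,018.01.
Rounded to nearest $50: Tam $3,650; Ibarra $28,600; Kowalski $10,400; Delacroix $14,000. Sum = $56,650.
Difference $56,700 − $56,650 = +$50 applied to largest allocation (Ibarra): Ibarra becomes $28,650.

Tam: $3,650 · Ibarra: $28,650 · Kowalski: $10,400 · Delacroix: $14,000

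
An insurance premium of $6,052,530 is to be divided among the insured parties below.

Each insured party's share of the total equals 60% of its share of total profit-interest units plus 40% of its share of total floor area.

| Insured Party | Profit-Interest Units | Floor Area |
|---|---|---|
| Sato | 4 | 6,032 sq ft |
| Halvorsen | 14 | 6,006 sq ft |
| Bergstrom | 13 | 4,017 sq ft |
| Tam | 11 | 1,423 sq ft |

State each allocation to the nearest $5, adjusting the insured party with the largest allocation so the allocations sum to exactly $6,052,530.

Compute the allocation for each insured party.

Totals — profit-interest units 42, floor area 17,478.
Composite weights (60% profit-interest units + 40% floor area): Sato 0.1952; Halvorsen 0.3375; Bergstrom 0.2776; Tam 0.1897.
Proportional shares: Sato 1,181,397.499; Halvorsen 2,042,443.18; Bergstrom 1,680,466.80; Tam 1,148,222.51.
At nearest $5: Sato $1,181,395; Halvorsen $2,042,445; Bergstrom $1,680,465; Tam $1,148,225. Sum = $6,052,530.
Sum already equals the total — no adjustment.

Sato: $1,181,395 · Halvorsen: $2,042,445 · Bergstrom: $1,680,465 · Tam: $1,148,225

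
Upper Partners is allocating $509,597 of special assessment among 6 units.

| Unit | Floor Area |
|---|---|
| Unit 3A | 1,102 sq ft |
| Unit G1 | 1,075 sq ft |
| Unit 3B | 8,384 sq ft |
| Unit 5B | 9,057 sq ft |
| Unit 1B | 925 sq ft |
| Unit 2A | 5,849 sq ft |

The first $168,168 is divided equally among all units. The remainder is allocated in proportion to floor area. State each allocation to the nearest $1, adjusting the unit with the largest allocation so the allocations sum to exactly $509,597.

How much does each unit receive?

First tranche $168,168 split equally: $28,028 each.
Remainder $341,429 by floor area (total 26,392): Unit 3A 14,256.39 → $14,256; Unit G1 13,907.10 → $13,907; Unit 3B 108,462.44 → $108,462; Unit 5B 117,168.93 → $117,169; Unit 1B 11,966.57 → $11,967; Unit 2A 75,667.56 → $75,668.
Totals: Unit 3A $28,028 + $14,256 = $42,284; Unit G1 $28,028 + $13,907 = $41,935; Unit 3B $28,028 + $108,462 = $136,490; Unit 5B $28,028 + $117,169 = $145,197; Unit 1B $28,028 + $11,967 = $39,995; Unit 2A $28,028 + $75,668 = $103,696.

Unit 3A: $42,284; Unit G1: $41,935; Unit 3B: $136,490; Unit 5B: $145,197; Unit 1B: $39,995; Unit 2A: $103,696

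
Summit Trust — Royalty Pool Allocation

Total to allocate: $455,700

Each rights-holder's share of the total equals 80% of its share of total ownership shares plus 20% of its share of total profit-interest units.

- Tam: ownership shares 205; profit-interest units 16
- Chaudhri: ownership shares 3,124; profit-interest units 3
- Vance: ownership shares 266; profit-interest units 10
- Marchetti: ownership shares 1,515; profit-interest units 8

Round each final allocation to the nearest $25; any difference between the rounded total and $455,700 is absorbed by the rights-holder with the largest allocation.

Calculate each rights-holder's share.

Ownership shares total 5,110; profit-interest units total 37.
Composite weights (80% ownership shares + 20% profit-interest units): Tam 0.1186; Chaudhri 0.5053; Vance 0.0957; Marchetti 0.2804.
Proportional shares: Tam 54,037.10; Chaudhri 230,263.59; Vance 43,609.53; Marchetti 127,789.78.
Rounded to nearest $25: Tam $54,025; Chaudhri $230,275; Vance $43,600; Marchetti $127,800. Sum = $455,700.
No rounding difference to absorb.

Tam: $54,025; Chaudhri: $230,275; Vance: $43,600; Marchetti: $127,800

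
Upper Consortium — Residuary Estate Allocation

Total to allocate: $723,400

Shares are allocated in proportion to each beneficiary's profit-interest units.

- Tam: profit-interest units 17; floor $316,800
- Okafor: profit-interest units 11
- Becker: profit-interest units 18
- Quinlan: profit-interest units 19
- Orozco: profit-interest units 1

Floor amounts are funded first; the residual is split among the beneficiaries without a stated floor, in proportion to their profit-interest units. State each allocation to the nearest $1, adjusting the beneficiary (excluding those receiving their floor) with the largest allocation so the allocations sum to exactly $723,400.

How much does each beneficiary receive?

Minimums first: Tam $316,800. Residual $406,600.
Residual split over remaining profit-interest units 49: Okafor 91,277.55 → $91,278; Becker 149,363.27 → $149,363; Quinlan 157,661.22 → $157,661; Orozco 8,297.96 → $8,298.

Tam: $316,800 · Okafor: $91,278 · Becker: $149,363 · Quinlan: $157,661 · Orozco: $8,298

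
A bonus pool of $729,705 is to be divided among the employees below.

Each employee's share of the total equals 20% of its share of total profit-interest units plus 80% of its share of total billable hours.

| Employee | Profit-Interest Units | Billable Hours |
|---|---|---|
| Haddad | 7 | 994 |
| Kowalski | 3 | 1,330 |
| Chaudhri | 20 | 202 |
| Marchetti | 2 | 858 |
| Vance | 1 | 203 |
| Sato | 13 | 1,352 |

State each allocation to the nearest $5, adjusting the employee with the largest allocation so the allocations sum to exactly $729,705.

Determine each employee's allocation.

Profit-interest units total 46; billable hours total 4,939.
Composite weights (20% profit-interest units + 80% billable hours): Haddad 0.1914; Kowalski 0.2285; Chaudhri 0.1197; Marchetti 0.1477; Vance 0.0372; Sato 0.2755.
Pro-rata amounts: Haddad 139,694.02; Kowalski 166,716.94; Chaudhri 87,327.95; Marchetti 107,756.38; Vance 27,166.17; Sato 201,043.53.
After rounding ($5): Haddad $139,695; Kowalski $166,715; Chaudhri $87,330; Marchetti $107,755; Vance $27,165; Sato $201,045. Sum = $729,705.
Sum already equals the total — no adjustment.

Haddad: $139,695; Kowalski: $166,715; Chaudhri: $87,330; Marchetti: $107,755; Vance: $27,165; Sato: $201,045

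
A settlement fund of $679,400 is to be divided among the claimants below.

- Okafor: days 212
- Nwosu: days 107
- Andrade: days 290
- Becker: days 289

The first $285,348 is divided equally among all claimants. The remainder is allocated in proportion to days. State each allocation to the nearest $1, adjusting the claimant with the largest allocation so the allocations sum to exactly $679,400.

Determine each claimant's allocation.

Equal tier: $285,348 ÷ 4 = $71,337 apiece.
Remainder $394,052 by days (total 898): Okafor 93,027.87 → $93,028; Nwosu 46,952.74 → $46,953; Andrade 127,255.10 → $127,255; Becker 126,816.29 → $126,816.
Totals: Okafor $71,337 + $93,028 = $164,365; Nwosu $71,337 + $46,953 = $118,290; Andrade $71,337 + $127,255 = $198,592; Becker $71,337 + $126,816 = $198,153.

Okafor: $164,365 · Nwosu: $118,290 · Andrade: $198,592 · Becker: $198,153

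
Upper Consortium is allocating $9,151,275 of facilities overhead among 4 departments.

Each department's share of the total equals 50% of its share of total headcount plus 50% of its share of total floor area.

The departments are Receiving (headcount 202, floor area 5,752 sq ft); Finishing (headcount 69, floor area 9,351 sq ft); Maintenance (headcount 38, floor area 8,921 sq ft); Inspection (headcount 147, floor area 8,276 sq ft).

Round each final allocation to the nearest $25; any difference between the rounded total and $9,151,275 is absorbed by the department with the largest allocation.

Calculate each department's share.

Receiving: $2,841,775 | Finishing: $2,017,025 | Maintenance: $1,645,050 | Inspection: $2,647,425

Headcount total 456; floor area total 32,300.
Composite weights (50% headcount + 50% floor area): Receiving 0.3105; Finishing 0.2204; Maintenance 0.1798; Inspection 0.2893.
Proportional shares: Receiving 2,841,758.93; Finishing 2,017,034.51; Maintenance 1,645,057.37; Inspection 2,647,424.19.
Rounded to nearest $25: Receiving $2,841,750; Finishing $2,017,025; Maintenance $1,645,050; Inspection $2,647,425. Sum = $9,151,250.
Difference $9,151,275 − $9,151,250 = +$25 applied to largest allocation (Receiving): Receiving becomes $2,841,775.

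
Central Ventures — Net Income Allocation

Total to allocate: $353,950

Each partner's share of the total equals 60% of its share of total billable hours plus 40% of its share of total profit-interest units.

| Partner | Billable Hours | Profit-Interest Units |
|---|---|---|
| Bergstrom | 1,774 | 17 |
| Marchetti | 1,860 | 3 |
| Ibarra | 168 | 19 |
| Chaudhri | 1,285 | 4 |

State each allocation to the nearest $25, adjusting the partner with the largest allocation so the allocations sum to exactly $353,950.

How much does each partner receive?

Billable hours total 5,087; profit-interest units total 43.
Combined weights (60% billable hours + 40% profit-interest units): Bergstrom 0.3674; Marchetti 0.2473; Ibarra 0.1966; Chaudhri 0.1888.
Unrounded shares: Bergstrom 130,033.72; Marchetti 87,528.20; Ibarra 69,572.20; Chaudhri 66,815.89.
At nearest $25: Bergstrom $130,025; Marchetti $87,525; Ibarra $69,575; Chaudhri $66,825. Sum = $353,950.
Sum already equals the total — no adjustment.

Bergstrom: $130,025 | Marchetti: $87,525 | Ibarra: $69,575 | Chaudhri: $66,825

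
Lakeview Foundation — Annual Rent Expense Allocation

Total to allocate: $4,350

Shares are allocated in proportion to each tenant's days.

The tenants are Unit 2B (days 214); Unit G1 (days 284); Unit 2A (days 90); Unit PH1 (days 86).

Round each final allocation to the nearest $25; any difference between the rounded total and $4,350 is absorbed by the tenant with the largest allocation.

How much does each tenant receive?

Unit 2B: $1,375 · Unit G1: $1,850 · Unit 2A: $575 · Unit PH1: $550

Total days = 674.
Raw shares: Unit 2B 214/674 × $4,350 = 1,381.16; Unit G1 284/674 × $4,350 = 1,832.94; Unit 2A 90/674 × $4,350 = 580.86; Unit PH1 86/674 × $4,350 = 555.04.
At nearest $25: Unit 2B $1,375; Unit G1 $1,825; Unit 2A $575; Unit PH1 $550. Sum = $4,325.
Difference $4,350 − $4,325 = +$25 applied to largest allocation (Unit G1): Unit G1 becomes $1,850.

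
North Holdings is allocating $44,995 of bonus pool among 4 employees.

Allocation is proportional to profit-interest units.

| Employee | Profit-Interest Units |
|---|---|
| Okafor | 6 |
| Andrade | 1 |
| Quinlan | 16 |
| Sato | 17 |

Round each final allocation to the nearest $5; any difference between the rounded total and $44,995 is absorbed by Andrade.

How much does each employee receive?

Okafor: $6,750; Andrade: $1,120; Quinlan: $18,000; Sato: $19,125

Profit-interest units total: 40.
Proportional shares: Okafor 6/40 × $44,995 = 6,749.25; Andrade 1/40 × $44,995 = 1,124.88; Quinlan 16/40 × $44,995 = 17,998.00; Sato 17/40 × $44,995 = 19,122.88.
Rounded to nearest $5: Okafor $6,750; Andrade $1,125; Quinlan $18,000; Sato $19,125. Sum = $45,000.
Difference $44,995 − $45,000 = −$5 applied to Andrade: Andrade becomes $1,120.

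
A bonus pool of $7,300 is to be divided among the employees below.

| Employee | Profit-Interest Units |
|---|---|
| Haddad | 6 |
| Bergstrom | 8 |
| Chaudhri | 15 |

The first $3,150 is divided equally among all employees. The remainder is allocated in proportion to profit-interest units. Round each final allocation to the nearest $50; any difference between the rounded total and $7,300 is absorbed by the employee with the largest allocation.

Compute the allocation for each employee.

Haddad: $1,900 | Bergstrom: $2,200 | Chaudhri: $3,200

Equal tier: $3,150 ÷ 3 = $1,050 apiece.
Remainder $4,150 by profit-interest units (total 29): Haddad 858.62 → $850; Bergstrom 1,144.83 → $1,150; Chaudhri 2,146.55 → $2,150.
Totals: Haddad $1,050 + $850 = $1,900; Bergstrom $1,050 + $1,150 = $2,200; Chaudhri $1,050 + $2,150 = $3,200.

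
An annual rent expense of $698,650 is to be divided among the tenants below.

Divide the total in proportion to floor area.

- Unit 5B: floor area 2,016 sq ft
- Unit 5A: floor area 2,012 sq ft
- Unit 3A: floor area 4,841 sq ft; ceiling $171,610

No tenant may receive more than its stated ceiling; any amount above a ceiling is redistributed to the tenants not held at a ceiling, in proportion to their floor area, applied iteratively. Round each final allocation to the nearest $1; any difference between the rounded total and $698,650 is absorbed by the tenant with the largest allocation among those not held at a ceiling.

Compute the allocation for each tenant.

Total floor area = 8,869.
Unconstrained shares: Unit 5B 158,809.16; Unit 5A 158,494.06; Unit 3A 381,346.79.
Held at cap: Unit 3A ($171,610); residual $527,040 reallocated over remaining floor area 4,028.
Remaining shares: Unit 5B 263,781.69 → $263,782; Unit 5A 263,258.31 → $263,258.

Unit 5B: $263,782 | Unit 5A: $263,258 | Unit 3A: $171,610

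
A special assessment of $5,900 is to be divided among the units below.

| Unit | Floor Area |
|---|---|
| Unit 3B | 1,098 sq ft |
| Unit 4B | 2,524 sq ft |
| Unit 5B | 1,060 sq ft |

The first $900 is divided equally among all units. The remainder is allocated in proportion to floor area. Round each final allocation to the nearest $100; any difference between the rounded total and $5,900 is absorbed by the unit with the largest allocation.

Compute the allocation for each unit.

Unit 3B: $1,500 · Unit 4B: $3,000 · Unit 5B: $1,400

$900 shared equally gives $300 per unit.
Remainder $5,000 by floor area (total 4,682): Unit 3B 1,172.58 → $1,200; Unit 4B 2,695.43 → $2,700; Unit 5B 1,131.99 → $1,100.
Totals: Unit 3B $300 + $1,200 = $1,500; Unit 4B $300 + $2,700 = $3,000; Unit 5B $300 + $1,100 = $1,400.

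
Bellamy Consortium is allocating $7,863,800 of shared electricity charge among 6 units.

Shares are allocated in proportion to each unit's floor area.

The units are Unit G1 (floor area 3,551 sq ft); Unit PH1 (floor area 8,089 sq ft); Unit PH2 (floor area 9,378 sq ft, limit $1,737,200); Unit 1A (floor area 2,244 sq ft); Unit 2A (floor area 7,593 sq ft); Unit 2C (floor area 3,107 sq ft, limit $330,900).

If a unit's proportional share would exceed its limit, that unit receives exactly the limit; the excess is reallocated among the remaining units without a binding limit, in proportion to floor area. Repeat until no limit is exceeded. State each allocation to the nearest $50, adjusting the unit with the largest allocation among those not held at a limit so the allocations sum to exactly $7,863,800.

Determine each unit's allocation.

Unit G1: $958,250 · Unit PH1: $2,182,900 · Unit PH2: $1,737,200 · Unit 1A: $605,550 · Unit 2A: $2,049,000 · Unit 2C: $330,900

Total floor area = 33,962.
Unconstrained shares: Unit G1 822,223.48; Unit PH1 1,872,983.87; Unit PH2 2,171,447.98; Unit 1A 519,591.52; Unit 2A 1,758,136.55; Unit 2C 719,416.60.
Capped: Unit PH2 ($1,737,200), Unit 2C ($330,900); balance $5,795,700 reallocated over remaining floor area 21,477.
Shares after redistribution: Unit G1 958,259.10 → $958,250; Unit PH1 2,182,866.20 → $2,182,850; Unit 1A 605,557.14 → $605,550; Unit 2A 2,049,017.56 → $2,049,000.
Rounding difference +$50 applied to Unit PH1 → $2,182,900.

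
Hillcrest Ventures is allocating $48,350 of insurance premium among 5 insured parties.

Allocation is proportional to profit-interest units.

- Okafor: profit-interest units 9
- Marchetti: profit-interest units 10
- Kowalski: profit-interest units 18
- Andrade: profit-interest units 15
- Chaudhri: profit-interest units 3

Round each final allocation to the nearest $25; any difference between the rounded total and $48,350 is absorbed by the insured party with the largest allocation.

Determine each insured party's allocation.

Okafor: $7,900 | Marchetti: $8,800 | Kowalski: $15,850 | Andrade: $13,175 | Chaudhri: $2,625

Combined profit-interest units = 55.
Pro-rata amounts: Okafor 9/55 × $48,350 = 7,911.82; Marchetti 10/55 × $48,350 = 8,790.91; Kowalski 18/55 × $48,350 = 15,823.64; Andrade 15/55 × $48,350 = 13,186.36; Chaudhri 3/55 × $48,350 = 2,637.27.
After rounding ($25): Okafor $7,900; Marchetti $8,800; Kowalski $15,825; Andrade $13,175; Chaudhri $2,625. Sum = $48,325.
Difference $48,350 − $48,325 = +$25 applied to largest allocation (Kowalski): Kowalski becomes $15,850.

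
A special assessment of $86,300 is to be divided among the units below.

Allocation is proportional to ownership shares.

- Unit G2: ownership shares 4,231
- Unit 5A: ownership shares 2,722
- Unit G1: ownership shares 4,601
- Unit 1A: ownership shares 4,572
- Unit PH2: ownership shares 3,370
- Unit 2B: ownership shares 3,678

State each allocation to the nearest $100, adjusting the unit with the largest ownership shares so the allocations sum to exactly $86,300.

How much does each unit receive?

Unit G2: $15,800; Unit 5A: $10,100; Unit G1: $17,200; Unit 1A: $17,000; Unit PH2: $12,500; Unit 2B: $13,700

Total ownership shares = 23,174.
Proportional shares: Unit G2 4,231/23,174 × $86,300 = 15,756.25; Unit 5A 2,722/23,174 × $86,300 = 10,136.73; Unit G1 4,601/23,174 × $86,300 = 17,134.13; Unit 1A 4,572/23,174 × $86,300 = 17,026.13; Unit PH2 3,370/23,174 × $86,300 = 12,549.88; Unit 2B 3,678/23,174 × $86,300 = 13,696.88.
Rounded to nearest $100: Unit G2 $15,800; Unit 5A $10,100; Unit G1 $17,100; Unit 1A $17,000; Unit PH2 $12,500; Unit 2B $13,700. Sum = $86,200.
Difference $86,300 − $86,200 = +$100 applied to largest ownership shares (Unit G1): Unit G1 becomes $17,200.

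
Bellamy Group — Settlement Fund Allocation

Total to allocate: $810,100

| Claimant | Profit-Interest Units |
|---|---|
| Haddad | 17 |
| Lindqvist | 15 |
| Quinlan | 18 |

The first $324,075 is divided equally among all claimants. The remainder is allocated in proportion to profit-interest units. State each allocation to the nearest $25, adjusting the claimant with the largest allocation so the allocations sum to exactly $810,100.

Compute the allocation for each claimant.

First tranche $324,075 split equally: $108,025 each.
Remainder $486,025 by profit-interest units (total 50): Haddad 165,248.50 → $165,250; Lindqvist 145,807.50 → $145,800; Quinlan 174,969.00 → $174,975.
Totals: Haddad $108,025 + $165,250 = $273,275; Lindqvist $108,025 + $145,800 = $253,825; Quinlan $108,025 + $174,975 = $283,000.

Haddad: $273,275 | Lindqvist: $253,825 | Quinlan: $283,000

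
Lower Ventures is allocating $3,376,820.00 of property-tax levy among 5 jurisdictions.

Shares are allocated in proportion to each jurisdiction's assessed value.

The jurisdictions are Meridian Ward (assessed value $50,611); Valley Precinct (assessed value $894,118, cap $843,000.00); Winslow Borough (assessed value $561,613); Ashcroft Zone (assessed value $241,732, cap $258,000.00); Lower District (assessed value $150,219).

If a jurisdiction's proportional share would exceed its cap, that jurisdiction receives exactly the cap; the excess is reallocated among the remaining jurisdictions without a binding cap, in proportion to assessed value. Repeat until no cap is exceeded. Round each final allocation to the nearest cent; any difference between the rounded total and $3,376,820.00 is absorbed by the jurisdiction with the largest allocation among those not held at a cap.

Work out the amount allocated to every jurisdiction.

Meridian Ward: $151,069.03 · Valley Precinct: $843,000.00 · Winslow Borough: $1,676,361.51 · Ashcroft Zone: $258,000.00 · Lower District: $448,389.46

Combined assessed value = 1,898,293.
Proportional shares (ignoring caps): Meridian Ward 90,030.4837; Valley Precinct 1,590,521.3498; Winslow Borough 999,037.5620; Ashcroft Zone 430,010.2525; Lower District 267,220.3520.
Held at cap: Valley Precinct ($843,000.00), Ashcroft Zone ($258,000.00); balance $2,275,820.00 reallocated over remaining assessed value 762,443.
Shares after redistribution: Meridian Ward 151,069.0321 → $151,069.03; Winslow Borough 1,676,361.5085 → $1,676,361.51; Lower District 448,389.4594 → $448,389.46.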